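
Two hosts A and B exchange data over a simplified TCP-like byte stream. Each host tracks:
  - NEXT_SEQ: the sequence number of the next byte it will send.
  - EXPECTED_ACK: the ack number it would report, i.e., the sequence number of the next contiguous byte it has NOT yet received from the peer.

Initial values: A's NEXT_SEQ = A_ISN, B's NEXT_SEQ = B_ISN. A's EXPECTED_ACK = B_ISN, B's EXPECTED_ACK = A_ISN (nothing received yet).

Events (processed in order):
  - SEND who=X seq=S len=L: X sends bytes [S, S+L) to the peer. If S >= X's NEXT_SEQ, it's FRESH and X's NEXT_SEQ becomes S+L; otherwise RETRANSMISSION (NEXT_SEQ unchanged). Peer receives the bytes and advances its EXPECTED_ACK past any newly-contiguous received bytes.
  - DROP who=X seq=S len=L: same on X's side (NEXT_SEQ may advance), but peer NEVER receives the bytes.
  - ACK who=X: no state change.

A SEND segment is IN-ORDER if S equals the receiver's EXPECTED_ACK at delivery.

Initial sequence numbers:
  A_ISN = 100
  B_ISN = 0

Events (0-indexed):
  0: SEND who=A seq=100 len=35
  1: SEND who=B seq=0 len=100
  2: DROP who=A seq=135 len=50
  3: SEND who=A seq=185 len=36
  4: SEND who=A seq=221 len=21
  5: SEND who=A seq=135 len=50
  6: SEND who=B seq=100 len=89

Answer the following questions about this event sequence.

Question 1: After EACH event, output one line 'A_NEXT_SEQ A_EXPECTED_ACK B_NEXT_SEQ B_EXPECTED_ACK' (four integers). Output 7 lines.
135 0 0 135
135 100 100 135
185 100 100 135
221 100 100 135
242 100 100 135
242 100 100 242
242 189 189 242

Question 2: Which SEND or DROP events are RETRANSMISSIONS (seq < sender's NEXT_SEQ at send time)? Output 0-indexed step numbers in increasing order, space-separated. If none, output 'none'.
Answer: 5

Derivation:
Step 0: SEND seq=100 -> fresh
Step 1: SEND seq=0 -> fresh
Step 2: DROP seq=135 -> fresh
Step 3: SEND seq=185 -> fresh
Step 4: SEND seq=221 -> fresh
Step 5: SEND seq=135 -> retransmit
Step 6: SEND seq=100 -> fresh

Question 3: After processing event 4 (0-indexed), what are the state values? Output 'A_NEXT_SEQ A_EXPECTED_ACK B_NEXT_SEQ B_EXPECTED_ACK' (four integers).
After event 0: A_seq=135 A_ack=0 B_seq=0 B_ack=135
After event 1: A_seq=135 A_ack=100 B_seq=100 B_ack=135
After event 2: A_seq=185 A_ack=100 B_seq=100 B_ack=135
After event 3: A_seq=221 A_ack=100 B_seq=100 B_ack=135
After event 4: A_seq=242 A_ack=100 B_seq=100 B_ack=135

242 100 100 135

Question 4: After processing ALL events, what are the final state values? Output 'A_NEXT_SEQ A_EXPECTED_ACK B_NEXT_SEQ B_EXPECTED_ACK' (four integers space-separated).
Answer: 242 189 189 242

Derivation:
After event 0: A_seq=135 A_ack=0 B_seq=0 B_ack=135
After event 1: A_seq=135 A_ack=100 B_seq=100 B_ack=135
After event 2: A_seq=185 A_ack=100 B_seq=100 B_ack=135
After event 3: A_seq=221 A_ack=100 B_seq=100 B_ack=135
After event 4: A_seq=242 A_ack=100 B_seq=100 B_ack=135
After event 5: A_seq=242 A_ack=100 B_seq=100 B_ack=242
After event 6: A_seq=242 A_ack=189 B_seq=189 B_ack=242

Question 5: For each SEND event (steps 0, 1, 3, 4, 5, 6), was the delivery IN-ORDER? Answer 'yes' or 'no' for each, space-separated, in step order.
Answer: yes yes no no yes yes

Derivation:
Step 0: SEND seq=100 -> in-order
Step 1: SEND seq=0 -> in-order
Step 3: SEND seq=185 -> out-of-order
Step 4: SEND seq=221 -> out-of-order
Step 5: SEND seq=135 -> in-order
Step 6: SEND seq=100 -> in-order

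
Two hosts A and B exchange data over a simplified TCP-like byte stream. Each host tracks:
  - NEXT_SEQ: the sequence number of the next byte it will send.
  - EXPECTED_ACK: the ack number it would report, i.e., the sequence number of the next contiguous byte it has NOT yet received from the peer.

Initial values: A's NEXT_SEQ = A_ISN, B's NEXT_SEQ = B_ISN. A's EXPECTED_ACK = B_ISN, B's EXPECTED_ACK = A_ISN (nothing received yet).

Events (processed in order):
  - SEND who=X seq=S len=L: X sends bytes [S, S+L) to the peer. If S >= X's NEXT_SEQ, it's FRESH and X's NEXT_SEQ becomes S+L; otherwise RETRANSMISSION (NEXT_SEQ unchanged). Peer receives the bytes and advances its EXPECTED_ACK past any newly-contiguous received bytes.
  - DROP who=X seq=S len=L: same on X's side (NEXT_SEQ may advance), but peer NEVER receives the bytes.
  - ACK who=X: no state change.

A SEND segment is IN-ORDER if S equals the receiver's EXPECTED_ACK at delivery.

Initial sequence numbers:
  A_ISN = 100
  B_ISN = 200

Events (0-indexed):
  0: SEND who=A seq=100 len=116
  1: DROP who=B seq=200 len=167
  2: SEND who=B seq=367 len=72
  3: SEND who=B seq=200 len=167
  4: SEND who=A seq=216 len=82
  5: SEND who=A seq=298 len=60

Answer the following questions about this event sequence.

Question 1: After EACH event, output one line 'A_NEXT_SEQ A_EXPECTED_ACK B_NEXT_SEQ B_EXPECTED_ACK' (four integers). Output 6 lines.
216 200 200 216
216 200 367 216
216 200 439 216
216 439 439 216
298 439 439 298
358 439 439 358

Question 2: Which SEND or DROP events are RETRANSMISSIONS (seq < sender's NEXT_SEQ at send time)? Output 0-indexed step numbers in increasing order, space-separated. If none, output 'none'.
Answer: 3

Derivation:
Step 0: SEND seq=100 -> fresh
Step 1: DROP seq=200 -> fresh
Step 2: SEND seq=367 -> fresh
Step 3: SEND seq=200 -> retransmit
Step 4: SEND seq=216 -> fresh
Step 5: SEND seq=298 -> fresh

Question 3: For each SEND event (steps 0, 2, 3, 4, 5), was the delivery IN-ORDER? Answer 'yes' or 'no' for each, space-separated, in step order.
Step 0: SEND seq=100 -> in-order
Step 2: SEND seq=367 -> out-of-order
Step 3: SEND seq=200 -> in-order
Step 4: SEND seq=216 -> in-order
Step 5: SEND seq=298 -> in-order

Answer: yes no yes yes yes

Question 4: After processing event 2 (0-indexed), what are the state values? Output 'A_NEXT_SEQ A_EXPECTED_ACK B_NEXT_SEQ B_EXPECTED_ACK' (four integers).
After event 0: A_seq=216 A_ack=200 B_seq=200 B_ack=216
After event 1: A_seq=216 A_ack=200 B_seq=367 B_ack=216
After event 2: A_seq=216 A_ack=200 B_seq=439 B_ack=216

216 200 439 216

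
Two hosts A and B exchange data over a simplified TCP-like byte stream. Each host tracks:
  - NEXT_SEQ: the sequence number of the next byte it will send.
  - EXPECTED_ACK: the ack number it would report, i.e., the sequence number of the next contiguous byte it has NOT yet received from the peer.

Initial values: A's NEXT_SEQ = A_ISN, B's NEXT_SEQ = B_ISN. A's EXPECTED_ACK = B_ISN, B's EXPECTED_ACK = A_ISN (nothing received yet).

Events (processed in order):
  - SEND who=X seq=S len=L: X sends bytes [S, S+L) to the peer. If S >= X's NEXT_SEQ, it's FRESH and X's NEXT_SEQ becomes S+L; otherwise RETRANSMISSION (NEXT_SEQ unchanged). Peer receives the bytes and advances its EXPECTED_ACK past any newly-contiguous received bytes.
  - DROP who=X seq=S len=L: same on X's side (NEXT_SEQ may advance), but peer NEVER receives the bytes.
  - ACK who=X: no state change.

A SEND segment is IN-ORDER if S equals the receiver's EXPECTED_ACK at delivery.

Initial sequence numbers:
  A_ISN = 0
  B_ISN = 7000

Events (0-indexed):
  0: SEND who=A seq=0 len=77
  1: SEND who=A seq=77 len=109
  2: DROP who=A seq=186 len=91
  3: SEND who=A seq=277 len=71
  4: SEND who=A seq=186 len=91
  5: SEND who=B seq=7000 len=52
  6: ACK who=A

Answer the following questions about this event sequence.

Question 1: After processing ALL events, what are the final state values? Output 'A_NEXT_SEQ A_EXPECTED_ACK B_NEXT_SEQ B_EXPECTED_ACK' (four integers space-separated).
After event 0: A_seq=77 A_ack=7000 B_seq=7000 B_ack=77
After event 1: A_seq=186 A_ack=7000 B_seq=7000 B_ack=186
After event 2: A_seq=277 A_ack=7000 B_seq=7000 B_ack=186
After event 3: A_seq=348 A_ack=7000 B_seq=7000 B_ack=186
After event 4: A_seq=348 A_ack=7000 B_seq=7000 B_ack=348
After event 5: A_seq=348 A_ack=7052 B_seq=7052 B_ack=348
After event 6: A_seq=348 A_ack=7052 B_seq=7052 B_ack=348

Answer: 348 7052 7052 348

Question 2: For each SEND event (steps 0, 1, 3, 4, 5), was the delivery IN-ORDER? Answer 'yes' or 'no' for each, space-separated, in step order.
Step 0: SEND seq=0 -> in-order
Step 1: SEND seq=77 -> in-order
Step 3: SEND seq=277 -> out-of-order
Step 4: SEND seq=186 -> in-order
Step 5: SEND seq=7000 -> in-order

Answer: yes yes no yes yes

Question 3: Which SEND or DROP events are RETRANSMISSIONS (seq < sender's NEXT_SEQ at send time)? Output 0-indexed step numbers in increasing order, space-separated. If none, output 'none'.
Step 0: SEND seq=0 -> fresh
Step 1: SEND seq=77 -> fresh
Step 2: DROP seq=186 -> fresh
Step 3: SEND seq=277 -> fresh
Step 4: SEND seq=186 -> retransmit
Step 5: SEND seq=7000 -> fresh

Answer: 4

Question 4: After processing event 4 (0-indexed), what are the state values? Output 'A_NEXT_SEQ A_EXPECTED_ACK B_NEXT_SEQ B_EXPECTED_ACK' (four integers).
After event 0: A_seq=77 A_ack=7000 B_seq=7000 B_ack=77
After event 1: A_seq=186 A_ack=7000 B_seq=7000 B_ack=186
After event 2: A_seq=277 A_ack=7000 B_seq=7000 B_ack=186
After event 3: A_seq=348 A_ack=7000 B_seq=7000 B_ack=186
After event 4: A_seq=348 A_ack=7000 B_seq=7000 B_ack=348

348 7000 7000 348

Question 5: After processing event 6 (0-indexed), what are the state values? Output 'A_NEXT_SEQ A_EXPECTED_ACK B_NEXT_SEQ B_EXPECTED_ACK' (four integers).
After event 0: A_seq=77 A_ack=7000 B_seq=7000 B_ack=77
After event 1: A_seq=186 A_ack=7000 B_seq=7000 B_ack=186
After event 2: A_seq=277 A_ack=7000 B_seq=7000 B_ack=186
After event 3: A_seq=348 A_ack=7000 B_seq=7000 B_ack=186
After event 4: A_seq=348 A_ack=7000 B_seq=7000 B_ack=348
After event 5: A_seq=348 A_ack=7052 B_seq=7052 B_ack=348
After event 6: A_seq=348 A_ack=7052 B_seq=7052 B_ack=348

348 7052 7052 348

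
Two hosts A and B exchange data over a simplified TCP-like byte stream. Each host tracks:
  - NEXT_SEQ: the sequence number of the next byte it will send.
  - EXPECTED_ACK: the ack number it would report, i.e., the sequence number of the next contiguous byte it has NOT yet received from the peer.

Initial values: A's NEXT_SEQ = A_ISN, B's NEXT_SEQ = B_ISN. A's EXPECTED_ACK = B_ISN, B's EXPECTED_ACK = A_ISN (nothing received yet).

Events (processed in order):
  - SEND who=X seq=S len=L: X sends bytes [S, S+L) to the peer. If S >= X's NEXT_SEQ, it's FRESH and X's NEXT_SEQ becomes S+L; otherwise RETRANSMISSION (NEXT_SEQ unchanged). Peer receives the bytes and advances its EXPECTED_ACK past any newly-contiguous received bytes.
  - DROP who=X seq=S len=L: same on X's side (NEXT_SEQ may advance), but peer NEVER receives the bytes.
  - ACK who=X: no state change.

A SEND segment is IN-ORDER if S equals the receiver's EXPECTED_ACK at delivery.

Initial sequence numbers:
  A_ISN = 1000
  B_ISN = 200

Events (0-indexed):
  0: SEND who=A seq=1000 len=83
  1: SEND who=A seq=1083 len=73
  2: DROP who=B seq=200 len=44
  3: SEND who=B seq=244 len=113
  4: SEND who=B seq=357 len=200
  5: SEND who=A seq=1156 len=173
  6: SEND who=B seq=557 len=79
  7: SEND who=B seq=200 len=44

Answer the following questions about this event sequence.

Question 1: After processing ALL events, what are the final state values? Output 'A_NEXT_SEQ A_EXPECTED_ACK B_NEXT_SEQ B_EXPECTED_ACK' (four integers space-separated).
Answer: 1329 636 636 1329

Derivation:
After event 0: A_seq=1083 A_ack=200 B_seq=200 B_ack=1083
After event 1: A_seq=1156 A_ack=200 B_seq=200 B_ack=1156
After event 2: A_seq=1156 A_ack=200 B_seq=244 B_ack=1156
After event 3: A_seq=1156 A_ack=200 B_seq=357 B_ack=1156
After event 4: A_seq=1156 A_ack=200 B_seq=557 B_ack=1156
After event 5: A_seq=1329 A_ack=200 B_seq=557 B_ack=1329
After event 6: A_seq=1329 A_ack=200 B_seq=636 B_ack=1329
After event 7: A_seq=1329 A_ack=636 B_seq=636 B_ack=1329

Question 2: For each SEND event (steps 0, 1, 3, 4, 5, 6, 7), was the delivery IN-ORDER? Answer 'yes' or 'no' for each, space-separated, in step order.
Step 0: SEND seq=1000 -> in-order
Step 1: SEND seq=1083 -> in-order
Step 3: SEND seq=244 -> out-of-order
Step 4: SEND seq=357 -> out-of-order
Step 5: SEND seq=1156 -> in-order
Step 6: SEND seq=557 -> out-of-order
Step 7: SEND seq=200 -> in-order

Answer: yes yes no no yes no yes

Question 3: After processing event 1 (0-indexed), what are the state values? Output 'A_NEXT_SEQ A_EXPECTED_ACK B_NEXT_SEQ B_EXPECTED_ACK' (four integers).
After event 0: A_seq=1083 A_ack=200 B_seq=200 B_ack=1083
After event 1: A_seq=1156 A_ack=200 B_seq=200 B_ack=1156

1156 200 200 1156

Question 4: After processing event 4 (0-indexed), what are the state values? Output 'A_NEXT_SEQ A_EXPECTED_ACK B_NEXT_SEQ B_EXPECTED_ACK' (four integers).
After event 0: A_seq=1083 A_ack=200 B_seq=200 B_ack=1083
After event 1: A_seq=1156 A_ack=200 B_seq=200 B_ack=1156
After event 2: A_seq=1156 A_ack=200 B_seq=244 B_ack=1156
After event 3: A_seq=1156 A_ack=200 B_seq=357 B_ack=1156
After event 4: A_seq=1156 A_ack=200 B_seq=557 B_ack=1156

1156 200 557 1156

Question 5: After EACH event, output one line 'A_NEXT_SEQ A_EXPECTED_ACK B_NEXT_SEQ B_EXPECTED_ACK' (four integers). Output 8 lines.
1083 200 200 1083
1156 200 200 1156
1156 200 244 1156
1156 200 357 1156
1156 200 557 1156
1329 200 557 1329
1329 200 636 1329
1329 636 636 1329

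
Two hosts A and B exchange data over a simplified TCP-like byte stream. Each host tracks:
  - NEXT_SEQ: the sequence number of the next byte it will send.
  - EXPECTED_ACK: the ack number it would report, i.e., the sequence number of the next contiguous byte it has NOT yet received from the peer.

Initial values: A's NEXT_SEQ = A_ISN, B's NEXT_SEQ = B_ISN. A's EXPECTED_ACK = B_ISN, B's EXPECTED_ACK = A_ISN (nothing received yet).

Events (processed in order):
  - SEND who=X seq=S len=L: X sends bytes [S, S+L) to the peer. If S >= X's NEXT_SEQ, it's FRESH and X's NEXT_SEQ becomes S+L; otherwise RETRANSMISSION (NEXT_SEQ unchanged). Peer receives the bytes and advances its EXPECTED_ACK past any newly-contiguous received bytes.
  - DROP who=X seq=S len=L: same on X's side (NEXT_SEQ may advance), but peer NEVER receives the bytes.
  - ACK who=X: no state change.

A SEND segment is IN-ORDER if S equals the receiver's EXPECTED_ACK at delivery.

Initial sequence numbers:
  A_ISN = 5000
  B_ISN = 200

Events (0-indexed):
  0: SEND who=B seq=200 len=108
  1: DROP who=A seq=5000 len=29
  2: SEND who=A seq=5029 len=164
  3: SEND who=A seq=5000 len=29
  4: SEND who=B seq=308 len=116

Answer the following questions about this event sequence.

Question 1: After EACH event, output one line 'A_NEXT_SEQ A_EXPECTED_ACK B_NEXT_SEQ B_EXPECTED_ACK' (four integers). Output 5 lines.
5000 308 308 5000
5029 308 308 5000
5193 308 308 5000
5193 308 308 5193
5193 424 424 5193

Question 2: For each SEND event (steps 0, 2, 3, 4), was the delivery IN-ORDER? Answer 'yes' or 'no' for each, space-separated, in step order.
Answer: yes no yes yes

Derivation:
Step 0: SEND seq=200 -> in-order
Step 2: SEND seq=5029 -> out-of-order
Step 3: SEND seq=5000 -> in-order
Step 4: SEND seq=308 -> in-order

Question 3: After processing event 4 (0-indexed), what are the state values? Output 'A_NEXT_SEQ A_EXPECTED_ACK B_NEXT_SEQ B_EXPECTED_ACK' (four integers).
After event 0: A_seq=5000 A_ack=308 B_seq=308 B_ack=5000
After event 1: A_seq=5029 A_ack=308 B_seq=308 B_ack=5000
After event 2: A_seq=5193 A_ack=308 B_seq=308 B_ack=5000
After event 3: A_seq=5193 A_ack=308 B_seq=308 B_ack=5193
After event 4: A_seq=5193 A_ack=424 B_seq=424 B_ack=5193

5193 424 424 5193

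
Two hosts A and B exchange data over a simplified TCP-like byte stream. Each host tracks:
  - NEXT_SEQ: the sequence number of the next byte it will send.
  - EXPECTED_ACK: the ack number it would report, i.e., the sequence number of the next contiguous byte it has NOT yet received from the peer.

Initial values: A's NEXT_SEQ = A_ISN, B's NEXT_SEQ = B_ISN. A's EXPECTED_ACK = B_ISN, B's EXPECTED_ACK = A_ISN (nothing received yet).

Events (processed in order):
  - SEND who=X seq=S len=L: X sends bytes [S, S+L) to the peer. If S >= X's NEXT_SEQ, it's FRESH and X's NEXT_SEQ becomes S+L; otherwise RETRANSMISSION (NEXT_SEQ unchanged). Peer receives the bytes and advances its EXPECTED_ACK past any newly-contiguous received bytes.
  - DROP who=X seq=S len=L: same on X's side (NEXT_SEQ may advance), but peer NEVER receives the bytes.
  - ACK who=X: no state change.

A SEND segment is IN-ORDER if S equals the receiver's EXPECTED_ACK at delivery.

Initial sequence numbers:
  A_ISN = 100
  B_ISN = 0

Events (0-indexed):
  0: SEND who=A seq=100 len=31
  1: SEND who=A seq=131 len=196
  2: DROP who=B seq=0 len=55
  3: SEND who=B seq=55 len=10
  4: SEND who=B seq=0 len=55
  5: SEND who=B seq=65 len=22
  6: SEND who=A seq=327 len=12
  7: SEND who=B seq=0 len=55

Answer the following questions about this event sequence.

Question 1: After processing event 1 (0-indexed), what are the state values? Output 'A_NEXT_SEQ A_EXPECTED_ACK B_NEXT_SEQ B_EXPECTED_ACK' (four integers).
After event 0: A_seq=131 A_ack=0 B_seq=0 B_ack=131
After event 1: A_seq=327 A_ack=0 B_seq=0 B_ack=327

327 0 0 327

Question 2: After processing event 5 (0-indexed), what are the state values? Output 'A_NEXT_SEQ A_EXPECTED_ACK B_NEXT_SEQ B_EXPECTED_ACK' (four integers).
After event 0: A_seq=131 A_ack=0 B_seq=0 B_ack=131
After event 1: A_seq=327 A_ack=0 B_seq=0 B_ack=327
After event 2: A_seq=327 A_ack=0 B_seq=55 B_ack=327
After event 3: A_seq=327 A_ack=0 B_seq=65 B_ack=327
After event 4: A_seq=327 A_ack=65 B_seq=65 B_ack=327
After event 5: A_seq=327 A_ack=87 B_seq=87 B_ack=327

327 87 87 327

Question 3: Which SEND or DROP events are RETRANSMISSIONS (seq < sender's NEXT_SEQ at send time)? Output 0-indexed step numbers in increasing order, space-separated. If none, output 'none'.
Step 0: SEND seq=100 -> fresh
Step 1: SEND seq=131 -> fresh
Step 2: DROP seq=0 -> fresh
Step 3: SEND seq=55 -> fresh
Step 4: SEND seq=0 -> retransmit
Step 5: SEND seq=65 -> fresh
Step 6: SEND seq=327 -> fresh
Step 7: SEND seq=0 -> retransmit

Answer: 4 7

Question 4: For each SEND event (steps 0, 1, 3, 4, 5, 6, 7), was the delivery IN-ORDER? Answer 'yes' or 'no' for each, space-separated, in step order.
Answer: yes yes no yes yes yes no

Derivation:
Step 0: SEND seq=100 -> in-order
Step 1: SEND seq=131 -> in-order
Step 3: SEND seq=55 -> out-of-order
Step 4: SEND seq=0 -> in-order
Step 5: SEND seq=65 -> in-order
Step 6: SEND seq=327 -> in-order
Step 7: SEND seq=0 -> out-of-order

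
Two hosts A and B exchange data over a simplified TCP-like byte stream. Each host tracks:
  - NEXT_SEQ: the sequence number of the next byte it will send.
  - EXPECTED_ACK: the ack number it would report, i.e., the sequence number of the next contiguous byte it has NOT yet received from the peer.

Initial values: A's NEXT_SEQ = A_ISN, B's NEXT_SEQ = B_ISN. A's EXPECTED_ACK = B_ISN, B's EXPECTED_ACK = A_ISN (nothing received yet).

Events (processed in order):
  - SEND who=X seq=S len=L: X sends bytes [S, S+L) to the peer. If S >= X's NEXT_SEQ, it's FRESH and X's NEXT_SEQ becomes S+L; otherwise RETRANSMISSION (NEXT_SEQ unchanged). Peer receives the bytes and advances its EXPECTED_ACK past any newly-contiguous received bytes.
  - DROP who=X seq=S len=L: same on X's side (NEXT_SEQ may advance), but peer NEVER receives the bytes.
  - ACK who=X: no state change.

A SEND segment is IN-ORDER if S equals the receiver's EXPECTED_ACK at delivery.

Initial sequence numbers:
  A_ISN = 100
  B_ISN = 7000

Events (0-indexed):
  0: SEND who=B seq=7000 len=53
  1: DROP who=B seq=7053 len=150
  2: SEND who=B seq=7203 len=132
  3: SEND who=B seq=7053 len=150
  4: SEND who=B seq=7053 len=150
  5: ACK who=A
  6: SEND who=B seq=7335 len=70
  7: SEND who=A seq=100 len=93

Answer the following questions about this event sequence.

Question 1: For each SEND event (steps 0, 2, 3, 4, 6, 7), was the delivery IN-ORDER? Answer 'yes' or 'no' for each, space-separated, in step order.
Answer: yes no yes no yes yes

Derivation:
Step 0: SEND seq=7000 -> in-order
Step 2: SEND seq=7203 -> out-of-order
Step 3: SEND seq=7053 -> in-order
Step 4: SEND seq=7053 -> out-of-order
Step 6: SEND seq=7335 -> in-order
Step 7: SEND seq=100 -> in-order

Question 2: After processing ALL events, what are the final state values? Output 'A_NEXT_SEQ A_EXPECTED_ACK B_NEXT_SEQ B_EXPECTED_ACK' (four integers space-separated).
After event 0: A_seq=100 A_ack=7053 B_seq=7053 B_ack=100
After event 1: A_seq=100 A_ack=7053 B_seq=7203 B_ack=100
After event 2: A_seq=100 A_ack=7053 B_seq=7335 B_ack=100
After event 3: A_seq=100 A_ack=7335 B_seq=7335 B_ack=100
After event 4: A_seq=100 A_ack=7335 B_seq=7335 B_ack=100
After event 5: A_seq=100 A_ack=7335 B_seq=7335 B_ack=100
After event 6: A_seq=100 A_ack=7405 B_seq=7405 B_ack=100
After event 7: A_seq=193 A_ack=7405 B_seq=7405 B_ack=193

Answer: 193 7405 7405 193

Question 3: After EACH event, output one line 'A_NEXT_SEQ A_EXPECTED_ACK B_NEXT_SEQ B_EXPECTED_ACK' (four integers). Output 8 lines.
100 7053 7053 100
100 7053 7203 100
100 7053 7335 100
100 7335 7335 100
100 7335 7335 100
100 7335 7335 100
100 7405 7405 100
193 7405 7405 193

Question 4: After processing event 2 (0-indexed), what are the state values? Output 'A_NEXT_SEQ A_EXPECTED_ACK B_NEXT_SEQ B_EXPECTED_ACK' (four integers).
After event 0: A_seq=100 A_ack=7053 B_seq=7053 B_ack=100
After event 1: A_seq=100 A_ack=7053 B_seq=7203 B_ack=100
After event 2: A_seq=100 A_ack=7053 B_seq=7335 B_ack=100

100 7053 7335 100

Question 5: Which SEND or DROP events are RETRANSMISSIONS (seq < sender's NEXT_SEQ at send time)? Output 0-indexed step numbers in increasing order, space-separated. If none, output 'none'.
Answer: 3 4

Derivation:
Step 0: SEND seq=7000 -> fresh
Step 1: DROP seq=7053 -> fresh
Step 2: SEND seq=7203 -> fresh
Step 3: SEND seq=7053 -> retransmit
Step 4: SEND seq=7053 -> retransmit
Step 6: SEND seq=7335 -> fresh
Step 7: SEND seq=100 -> fresh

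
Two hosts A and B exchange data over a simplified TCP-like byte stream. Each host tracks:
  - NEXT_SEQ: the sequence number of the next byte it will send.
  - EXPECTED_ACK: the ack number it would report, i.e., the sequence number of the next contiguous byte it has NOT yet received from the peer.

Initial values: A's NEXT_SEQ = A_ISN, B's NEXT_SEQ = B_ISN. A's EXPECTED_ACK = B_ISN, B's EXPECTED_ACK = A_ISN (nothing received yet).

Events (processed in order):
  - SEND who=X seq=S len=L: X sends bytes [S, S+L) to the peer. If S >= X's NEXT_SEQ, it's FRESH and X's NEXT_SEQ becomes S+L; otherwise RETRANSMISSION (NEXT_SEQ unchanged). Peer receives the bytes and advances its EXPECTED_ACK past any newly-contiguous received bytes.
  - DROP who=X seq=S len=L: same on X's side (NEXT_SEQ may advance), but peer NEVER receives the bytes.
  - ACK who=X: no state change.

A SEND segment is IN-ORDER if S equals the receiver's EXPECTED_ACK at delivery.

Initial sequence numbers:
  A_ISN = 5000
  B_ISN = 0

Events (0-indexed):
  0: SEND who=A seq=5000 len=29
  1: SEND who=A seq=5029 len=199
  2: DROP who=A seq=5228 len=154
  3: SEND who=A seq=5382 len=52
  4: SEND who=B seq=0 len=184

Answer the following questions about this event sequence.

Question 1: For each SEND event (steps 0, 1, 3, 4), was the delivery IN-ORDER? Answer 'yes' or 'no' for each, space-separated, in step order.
Step 0: SEND seq=5000 -> in-order
Step 1: SEND seq=5029 -> in-order
Step 3: SEND seq=5382 -> out-of-order
Step 4: SEND seq=0 -> in-order

Answer: yes yes no yes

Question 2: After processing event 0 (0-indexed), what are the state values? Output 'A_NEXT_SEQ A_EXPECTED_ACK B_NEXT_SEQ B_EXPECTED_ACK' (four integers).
After event 0: A_seq=5029 A_ack=0 B_seq=0 B_ack=5029

5029 0 0 5029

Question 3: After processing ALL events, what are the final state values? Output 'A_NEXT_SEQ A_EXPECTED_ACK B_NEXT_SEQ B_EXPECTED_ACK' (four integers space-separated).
Answer: 5434 184 184 5228

Derivation:
After event 0: A_seq=5029 A_ack=0 B_seq=0 B_ack=5029
After event 1: A_seq=5228 A_ack=0 B_seq=0 B_ack=5228
After event 2: A_seq=5382 A_ack=0 B_seq=0 B_ack=5228
After event 3: A_seq=5434 A_ack=0 B_seq=0 B_ack=5228
After event 4: A_seq=5434 A_ack=184 B_seq=184 B_ack=5228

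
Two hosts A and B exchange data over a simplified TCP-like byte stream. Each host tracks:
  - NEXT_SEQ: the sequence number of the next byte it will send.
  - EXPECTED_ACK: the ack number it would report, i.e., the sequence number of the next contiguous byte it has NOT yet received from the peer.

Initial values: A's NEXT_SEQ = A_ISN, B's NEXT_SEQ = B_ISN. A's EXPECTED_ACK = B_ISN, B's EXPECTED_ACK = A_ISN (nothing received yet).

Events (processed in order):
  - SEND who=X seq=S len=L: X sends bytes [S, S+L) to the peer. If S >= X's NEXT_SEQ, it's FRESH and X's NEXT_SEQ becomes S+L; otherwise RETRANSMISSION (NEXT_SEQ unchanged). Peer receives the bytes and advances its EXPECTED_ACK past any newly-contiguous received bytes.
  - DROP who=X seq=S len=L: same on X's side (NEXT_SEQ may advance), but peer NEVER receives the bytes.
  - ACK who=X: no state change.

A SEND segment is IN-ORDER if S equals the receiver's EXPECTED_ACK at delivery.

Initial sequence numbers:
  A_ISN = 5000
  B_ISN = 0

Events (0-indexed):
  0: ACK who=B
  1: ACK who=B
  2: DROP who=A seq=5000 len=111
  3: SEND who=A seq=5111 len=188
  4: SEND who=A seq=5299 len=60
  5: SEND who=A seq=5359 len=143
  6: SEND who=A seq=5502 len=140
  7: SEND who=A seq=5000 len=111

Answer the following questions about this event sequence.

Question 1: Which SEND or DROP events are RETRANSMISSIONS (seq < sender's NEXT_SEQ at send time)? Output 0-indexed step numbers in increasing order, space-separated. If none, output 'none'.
Step 2: DROP seq=5000 -> fresh
Step 3: SEND seq=5111 -> fresh
Step 4: SEND seq=5299 -> fresh
Step 5: SEND seq=5359 -> fresh
Step 6: SEND seq=5502 -> fresh
Step 7: SEND seq=5000 -> retransmit

Answer: 7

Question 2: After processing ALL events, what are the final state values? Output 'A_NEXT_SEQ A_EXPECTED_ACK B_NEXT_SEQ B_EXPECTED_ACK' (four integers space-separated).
Answer: 5642 0 0 5642

Derivation:
After event 0: A_seq=5000 A_ack=0 B_seq=0 B_ack=5000
After event 1: A_seq=5000 A_ack=0 B_seq=0 B_ack=5000
After event 2: A_seq=5111 A_ack=0 B_seq=0 B_ack=5000
After event 3: A_seq=5299 A_ack=0 B_seq=0 B_ack=5000
After event 4: A_seq=5359 A_ack=0 B_seq=0 B_ack=5000
After event 5: A_seq=5502 A_ack=0 B_seq=0 B_ack=5000
After event 6: A_seq=5642 A_ack=0 B_seq=0 B_ack=5000
After event 7: A_seq=5642 A_ack=0 B_seq=0 B_ack=5642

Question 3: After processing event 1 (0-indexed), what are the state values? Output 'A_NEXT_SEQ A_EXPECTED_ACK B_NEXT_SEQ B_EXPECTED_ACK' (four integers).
After event 0: A_seq=5000 A_ack=0 B_seq=0 B_ack=5000
After event 1: A_seq=5000 A_ack=0 B_seq=0 B_ack=5000

5000 0 0 5000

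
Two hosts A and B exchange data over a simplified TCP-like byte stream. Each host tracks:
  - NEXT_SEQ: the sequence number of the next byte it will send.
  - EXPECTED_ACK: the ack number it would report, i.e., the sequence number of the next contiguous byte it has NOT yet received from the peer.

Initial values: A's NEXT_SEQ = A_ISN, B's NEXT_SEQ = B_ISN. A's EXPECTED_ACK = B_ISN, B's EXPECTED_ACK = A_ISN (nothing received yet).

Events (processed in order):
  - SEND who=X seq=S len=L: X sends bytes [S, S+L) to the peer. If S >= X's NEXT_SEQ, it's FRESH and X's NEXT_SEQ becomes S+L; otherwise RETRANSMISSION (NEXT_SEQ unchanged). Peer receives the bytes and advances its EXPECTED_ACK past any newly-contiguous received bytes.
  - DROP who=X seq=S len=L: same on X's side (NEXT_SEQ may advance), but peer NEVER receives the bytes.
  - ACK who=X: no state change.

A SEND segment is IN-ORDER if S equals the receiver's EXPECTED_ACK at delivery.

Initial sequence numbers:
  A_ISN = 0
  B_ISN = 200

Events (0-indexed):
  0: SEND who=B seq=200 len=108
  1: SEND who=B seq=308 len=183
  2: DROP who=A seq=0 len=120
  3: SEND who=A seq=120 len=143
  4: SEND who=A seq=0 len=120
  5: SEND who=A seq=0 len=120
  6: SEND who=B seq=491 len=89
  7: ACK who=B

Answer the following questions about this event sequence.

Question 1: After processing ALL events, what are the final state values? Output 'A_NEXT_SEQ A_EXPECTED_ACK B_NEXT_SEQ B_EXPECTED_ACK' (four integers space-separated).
Answer: 263 580 580 263

Derivation:
After event 0: A_seq=0 A_ack=308 B_seq=308 B_ack=0
After event 1: A_seq=0 A_ack=491 B_seq=491 B_ack=0
After event 2: A_seq=120 A_ack=491 B_seq=491 B_ack=0
After event 3: A_seq=263 A_ack=491 B_seq=491 B_ack=0
After event 4: A_seq=263 A_ack=491 B_seq=491 B_ack=263
After event 5: A_seq=263 A_ack=491 B_seq=491 B_ack=263
After event 6: A_seq=263 A_ack=580 B_seq=580 B_ack=263
After event 7: A_seq=263 A_ack=580 B_seq=580 B_ack=263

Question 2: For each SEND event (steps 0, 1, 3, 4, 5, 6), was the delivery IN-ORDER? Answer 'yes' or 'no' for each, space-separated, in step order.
Step 0: SEND seq=200 -> in-order
Step 1: SEND seq=308 -> in-order
Step 3: SEND seq=120 -> out-of-order
Step 4: SEND seq=0 -> in-order
Step 5: SEND seq=0 -> out-of-order
Step 6: SEND seq=491 -> in-order

Answer: yes yes no yes no yes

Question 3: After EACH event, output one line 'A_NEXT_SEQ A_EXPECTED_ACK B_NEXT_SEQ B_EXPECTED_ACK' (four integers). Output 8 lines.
0 308 308 0
0 491 491 0
120 491 491 0
263 491 491 0
263 491 491 263
263 491 491 263
263 580 580 263
263 580 580 263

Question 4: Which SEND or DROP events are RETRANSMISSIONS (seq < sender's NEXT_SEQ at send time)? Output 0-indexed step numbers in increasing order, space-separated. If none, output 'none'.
Step 0: SEND seq=200 -> fresh
Step 1: SEND seq=308 -> fresh
Step 2: DROP seq=0 -> fresh
Step 3: SEND seq=120 -> fresh
Step 4: SEND seq=0 -> retransmit
Step 5: SEND seq=0 -> retransmit
Step 6: SEND seq=491 -> fresh

Answer: 4 5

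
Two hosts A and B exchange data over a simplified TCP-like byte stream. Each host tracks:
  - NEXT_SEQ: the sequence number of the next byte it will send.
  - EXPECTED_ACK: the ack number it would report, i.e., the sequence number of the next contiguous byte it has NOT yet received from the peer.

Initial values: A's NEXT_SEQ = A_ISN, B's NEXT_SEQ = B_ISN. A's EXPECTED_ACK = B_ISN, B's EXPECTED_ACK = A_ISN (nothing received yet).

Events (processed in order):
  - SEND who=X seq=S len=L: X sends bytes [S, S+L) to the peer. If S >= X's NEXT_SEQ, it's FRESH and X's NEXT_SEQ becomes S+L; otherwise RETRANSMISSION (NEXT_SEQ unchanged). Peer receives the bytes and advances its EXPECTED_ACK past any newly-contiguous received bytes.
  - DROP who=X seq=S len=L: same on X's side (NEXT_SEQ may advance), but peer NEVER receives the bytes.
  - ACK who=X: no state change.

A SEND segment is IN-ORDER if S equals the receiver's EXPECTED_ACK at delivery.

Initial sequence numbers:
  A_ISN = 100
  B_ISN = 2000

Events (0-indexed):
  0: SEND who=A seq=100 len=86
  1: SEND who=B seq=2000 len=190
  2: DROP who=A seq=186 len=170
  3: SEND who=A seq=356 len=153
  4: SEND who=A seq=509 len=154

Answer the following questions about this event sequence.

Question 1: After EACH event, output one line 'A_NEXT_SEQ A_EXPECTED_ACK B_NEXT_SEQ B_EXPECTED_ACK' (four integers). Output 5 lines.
186 2000 2000 186
186 2190 2190 186
356 2190 2190 186
509 2190 2190 186
663 2190 2190 186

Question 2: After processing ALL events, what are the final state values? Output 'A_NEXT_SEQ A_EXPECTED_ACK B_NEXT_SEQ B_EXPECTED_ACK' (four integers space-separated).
Answer: 663 2190 2190 186

Derivation:
After event 0: A_seq=186 A_ack=2000 B_seq=2000 B_ack=186
After event 1: A_seq=186 A_ack=2190 B_seq=2190 B_ack=186
After event 2: A_seq=356 A_ack=2190 B_seq=2190 B_ack=186
After event 3: A_seq=509 A_ack=2190 B_seq=2190 B_ack=186
After event 4: A_seq=663 A_ack=2190 B_seq=2190 B_ack=186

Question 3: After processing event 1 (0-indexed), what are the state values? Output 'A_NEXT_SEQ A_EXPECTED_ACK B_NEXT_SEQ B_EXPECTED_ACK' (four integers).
After event 0: A_seq=186 A_ack=2000 B_seq=2000 B_ack=186
After event 1: A_seq=186 A_ack=2190 B_seq=2190 B_ack=186

186 2190 2190 186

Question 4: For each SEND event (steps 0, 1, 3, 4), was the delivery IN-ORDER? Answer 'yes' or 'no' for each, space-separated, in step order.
Answer: yes yes no no

Derivation:
Step 0: SEND seq=100 -> in-order
Step 1: SEND seq=2000 -> in-order
Step 3: SEND seq=356 -> out-of-order
Step 4: SEND seq=509 -> out-of-order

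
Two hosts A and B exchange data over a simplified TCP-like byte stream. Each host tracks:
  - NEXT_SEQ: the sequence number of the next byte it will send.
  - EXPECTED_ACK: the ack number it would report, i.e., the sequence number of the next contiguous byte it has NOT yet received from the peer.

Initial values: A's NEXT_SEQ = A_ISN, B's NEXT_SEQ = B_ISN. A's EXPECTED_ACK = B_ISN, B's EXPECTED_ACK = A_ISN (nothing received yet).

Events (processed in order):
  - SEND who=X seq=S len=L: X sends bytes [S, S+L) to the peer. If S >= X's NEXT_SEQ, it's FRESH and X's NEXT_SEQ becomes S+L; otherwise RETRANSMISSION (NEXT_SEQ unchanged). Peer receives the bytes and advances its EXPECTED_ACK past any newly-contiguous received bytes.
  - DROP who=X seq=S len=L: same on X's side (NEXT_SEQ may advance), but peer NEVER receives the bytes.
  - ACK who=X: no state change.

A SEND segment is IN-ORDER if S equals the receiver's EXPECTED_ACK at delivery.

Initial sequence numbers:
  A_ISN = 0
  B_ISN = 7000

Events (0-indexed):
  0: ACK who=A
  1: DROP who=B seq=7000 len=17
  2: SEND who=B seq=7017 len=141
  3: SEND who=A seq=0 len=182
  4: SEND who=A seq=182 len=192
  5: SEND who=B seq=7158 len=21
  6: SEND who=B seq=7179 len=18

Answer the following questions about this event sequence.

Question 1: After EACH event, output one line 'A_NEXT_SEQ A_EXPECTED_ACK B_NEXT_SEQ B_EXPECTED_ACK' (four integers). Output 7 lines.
0 7000 7000 0
0 7000 7017 0
0 7000 7158 0
182 7000 7158 182
374 7000 7158 374
374 7000 7179 374
374 7000 7197 374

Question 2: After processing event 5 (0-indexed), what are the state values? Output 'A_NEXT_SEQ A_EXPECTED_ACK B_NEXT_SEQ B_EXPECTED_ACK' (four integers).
After event 0: A_seq=0 A_ack=7000 B_seq=7000 B_ack=0
After event 1: A_seq=0 A_ack=7000 B_seq=7017 B_ack=0
After event 2: A_seq=0 A_ack=7000 B_seq=7158 B_ack=0
After event 3: A_seq=182 A_ack=7000 B_seq=7158 B_ack=182
After event 4: A_seq=374 A_ack=7000 B_seq=7158 B_ack=374
After event 5: A_seq=374 A_ack=7000 B_seq=7179 B_ack=374

374 7000 7179 374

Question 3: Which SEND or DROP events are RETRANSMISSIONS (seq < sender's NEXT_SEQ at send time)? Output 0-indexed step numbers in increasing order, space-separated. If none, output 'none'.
Answer: none

Derivation:
Step 1: DROP seq=7000 -> fresh
Step 2: SEND seq=7017 -> fresh
Step 3: SEND seq=0 -> fresh
Step 4: SEND seq=182 -> fresh
Step 5: SEND seq=7158 -> fresh
Step 6: SEND seq=7179 -> fresh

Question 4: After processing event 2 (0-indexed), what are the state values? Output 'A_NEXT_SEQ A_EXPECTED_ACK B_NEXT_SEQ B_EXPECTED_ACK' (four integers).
After event 0: A_seq=0 A_ack=7000 B_seq=7000 B_ack=0
After event 1: A_seq=0 A_ack=7000 B_seq=7017 B_ack=0
After event 2: A_seq=0 A_ack=7000 B_seq=7158 B_ack=0

0 7000 7158 0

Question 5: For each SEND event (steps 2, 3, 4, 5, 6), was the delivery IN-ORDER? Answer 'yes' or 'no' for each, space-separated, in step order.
Step 2: SEND seq=7017 -> out-of-order
Step 3: SEND seq=0 -> in-order
Step 4: SEND seq=182 -> in-order
Step 5: SEND seq=7158 -> out-of-order
Step 6: SEND seq=7179 -> out-of-order

Answer: no yes yes no no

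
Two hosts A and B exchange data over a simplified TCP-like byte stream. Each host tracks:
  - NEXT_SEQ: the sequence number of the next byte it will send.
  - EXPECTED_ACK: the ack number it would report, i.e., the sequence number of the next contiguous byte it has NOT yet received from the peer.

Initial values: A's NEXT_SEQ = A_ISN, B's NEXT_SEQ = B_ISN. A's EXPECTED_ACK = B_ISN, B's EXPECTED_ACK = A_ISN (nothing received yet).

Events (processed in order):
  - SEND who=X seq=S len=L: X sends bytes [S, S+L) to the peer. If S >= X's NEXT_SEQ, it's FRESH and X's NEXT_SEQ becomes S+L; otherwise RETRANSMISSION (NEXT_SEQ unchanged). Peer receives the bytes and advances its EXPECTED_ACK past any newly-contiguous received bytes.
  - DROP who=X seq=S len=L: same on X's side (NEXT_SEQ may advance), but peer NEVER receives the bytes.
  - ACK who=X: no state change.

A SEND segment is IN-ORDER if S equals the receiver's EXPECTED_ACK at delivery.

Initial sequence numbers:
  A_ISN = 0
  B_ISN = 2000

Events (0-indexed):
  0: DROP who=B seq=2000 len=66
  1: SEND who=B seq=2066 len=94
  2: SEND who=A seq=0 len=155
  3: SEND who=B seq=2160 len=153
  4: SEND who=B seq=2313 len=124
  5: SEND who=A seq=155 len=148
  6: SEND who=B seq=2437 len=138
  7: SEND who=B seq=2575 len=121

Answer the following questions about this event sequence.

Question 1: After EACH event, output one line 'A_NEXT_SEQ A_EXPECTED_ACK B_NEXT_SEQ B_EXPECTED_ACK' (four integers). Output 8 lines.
0 2000 2066 0
0 2000 2160 0
155 2000 2160 155
155 2000 2313 155
155 2000 2437 155
303 2000 2437 303
303 2000 2575 303
303 2000 2696 303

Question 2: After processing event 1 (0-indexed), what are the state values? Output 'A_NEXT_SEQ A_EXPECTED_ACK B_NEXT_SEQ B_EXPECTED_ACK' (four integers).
After event 0: A_seq=0 A_ack=2000 B_seq=2066 B_ack=0
After event 1: A_seq=0 A_ack=2000 B_seq=2160 B_ack=0

0 2000 2160 0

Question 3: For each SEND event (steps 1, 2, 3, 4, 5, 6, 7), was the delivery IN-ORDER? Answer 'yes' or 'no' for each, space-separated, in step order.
Step 1: SEND seq=2066 -> out-of-order
Step 2: SEND seq=0 -> in-order
Step 3: SEND seq=2160 -> out-of-order
Step 4: SEND seq=2313 -> out-of-order
Step 5: SEND seq=155 -> in-order
Step 6: SEND seq=2437 -> out-of-order
Step 7: SEND seq=2575 -> out-of-order

Answer: no yes no no yes no no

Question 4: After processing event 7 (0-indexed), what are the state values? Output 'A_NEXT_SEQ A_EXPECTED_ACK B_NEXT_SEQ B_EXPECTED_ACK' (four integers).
After event 0: A_seq=0 A_ack=2000 B_seq=2066 B_ack=0
After event 1: A_seq=0 A_ack=2000 B_seq=2160 B_ack=0
After event 2: A_seq=155 A_ack=2000 B_seq=2160 B_ack=155
After event 3: A_seq=155 A_ack=2000 B_seq=2313 B_ack=155
After event 4: A_seq=155 A_ack=2000 B_seq=2437 B_ack=155
After event 5: A_seq=303 A_ack=2000 B_seq=2437 B_ack=303
After event 6: A_seq=303 A_ack=2000 B_seq=2575 B_ack=303
After event 7: A_seq=303 A_ack=2000 B_seq=2696 B_ack=303

303 2000 2696 303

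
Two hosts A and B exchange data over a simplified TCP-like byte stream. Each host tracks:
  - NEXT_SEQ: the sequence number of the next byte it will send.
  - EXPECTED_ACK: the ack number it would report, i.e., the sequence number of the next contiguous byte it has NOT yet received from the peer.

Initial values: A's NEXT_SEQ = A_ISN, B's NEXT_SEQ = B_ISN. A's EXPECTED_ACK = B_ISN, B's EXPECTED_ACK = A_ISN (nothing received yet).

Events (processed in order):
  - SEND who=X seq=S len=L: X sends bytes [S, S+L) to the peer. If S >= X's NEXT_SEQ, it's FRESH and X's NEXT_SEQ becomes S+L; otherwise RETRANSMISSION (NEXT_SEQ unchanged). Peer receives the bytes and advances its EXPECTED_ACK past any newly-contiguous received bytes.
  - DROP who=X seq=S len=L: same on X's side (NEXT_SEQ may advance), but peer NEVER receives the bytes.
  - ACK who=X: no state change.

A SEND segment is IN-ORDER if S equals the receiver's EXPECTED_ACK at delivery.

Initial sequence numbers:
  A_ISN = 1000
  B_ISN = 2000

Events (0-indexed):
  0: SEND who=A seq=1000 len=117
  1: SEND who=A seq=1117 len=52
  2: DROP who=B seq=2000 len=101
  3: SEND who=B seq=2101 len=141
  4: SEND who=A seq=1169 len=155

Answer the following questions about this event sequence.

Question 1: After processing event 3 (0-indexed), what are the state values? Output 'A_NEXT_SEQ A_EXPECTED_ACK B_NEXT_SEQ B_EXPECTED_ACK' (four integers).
After event 0: A_seq=1117 A_ack=2000 B_seq=2000 B_ack=1117
After event 1: A_seq=1169 A_ack=2000 B_seq=2000 B_ack=1169
After event 2: A_seq=1169 A_ack=2000 B_seq=2101 B_ack=1169
After event 3: A_seq=1169 A_ack=2000 B_seq=2242 B_ack=1169

1169 2000 2242 1169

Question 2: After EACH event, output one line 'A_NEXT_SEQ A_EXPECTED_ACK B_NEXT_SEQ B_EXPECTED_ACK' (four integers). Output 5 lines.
1117 2000 2000 1117
1169 2000 2000 1169
1169 2000 2101 1169
1169 2000 2242 1169
1324 2000 2242 1324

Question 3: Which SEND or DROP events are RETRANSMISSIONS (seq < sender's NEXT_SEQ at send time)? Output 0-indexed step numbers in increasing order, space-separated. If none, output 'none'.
Step 0: SEND seq=1000 -> fresh
Step 1: SEND seq=1117 -> fresh
Step 2: DROP seq=2000 -> fresh
Step 3: SEND seq=2101 -> fresh
Step 4: SEND seq=1169 -> fresh

Answer: none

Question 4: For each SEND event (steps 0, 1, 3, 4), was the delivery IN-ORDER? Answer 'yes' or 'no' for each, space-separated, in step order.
Answer: yes yes no yes

Derivation:
Step 0: SEND seq=1000 -> in-order
Step 1: SEND seq=1117 -> in-order
Step 3: SEND seq=2101 -> out-of-order
Step 4: SEND seq=1169 -> in-order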